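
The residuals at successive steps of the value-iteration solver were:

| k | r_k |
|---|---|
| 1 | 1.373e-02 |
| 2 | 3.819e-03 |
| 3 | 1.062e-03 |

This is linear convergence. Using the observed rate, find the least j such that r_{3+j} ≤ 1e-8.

10

Rate ρ ≈ r_3/r_2 = 1.062e-03/3.819e-03 = 0.2781.
After j more steps, r_{3+j} ≈ 1.062e-03·ρ^j; need ρ^j ≤ 1e-8/1.062e-03 = 9.4162e-06.
j ≥ ln(9.4162e-06)/ln(0.2781) = -11.5731/-1.27977 = 9.043.
So 10 more iterations are needed.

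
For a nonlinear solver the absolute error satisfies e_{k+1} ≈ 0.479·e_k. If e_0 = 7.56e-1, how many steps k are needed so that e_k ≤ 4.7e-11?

32

After k steps, e_k ≈ 7.56e-1·0.479^k.
Need 0.479^k ≤ 4.7e-11/7.56e-1 = 6.21693e-11.
k ≥ ln(6.21693e-11)/ln(0.479) = -23.5012/-0.73605 = 31.929.
Smallest integer k = 32.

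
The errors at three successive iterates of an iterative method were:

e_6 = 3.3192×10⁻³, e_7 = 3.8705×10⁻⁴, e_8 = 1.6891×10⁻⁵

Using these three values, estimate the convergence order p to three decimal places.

p ≈ ln(e_8/e_7) / ln(e_7/e_6)
  = ln(1.6891×10⁻⁵/3.8705×10⁻⁴) / ln(3.8705×10⁻⁴/3.3192×10⁻³)
  = ln(0.0436404) / ln(0.116609)
  = -3.131772 / -2.148929 ≈ 1.457364

1.457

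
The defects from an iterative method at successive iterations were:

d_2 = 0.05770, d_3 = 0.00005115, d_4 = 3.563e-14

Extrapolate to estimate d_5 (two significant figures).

First estimate the order: p ≈ ln(d_4/d_3) / ln(d_3/d_2) = ln(3.563e-14/0.00005115)/ln(0.00005115/0.05770) = ln(6.96579e-10)/ln(0.000886482) ≈ 3.0000.
Then d_5 ≈ d_4·(d_4/d_3)^p = 3.563e-14·(6.96579e-10)^3.0000 = 3.563e-14·3.37996e-28 ≈ 1.204e-41.

1.2e-41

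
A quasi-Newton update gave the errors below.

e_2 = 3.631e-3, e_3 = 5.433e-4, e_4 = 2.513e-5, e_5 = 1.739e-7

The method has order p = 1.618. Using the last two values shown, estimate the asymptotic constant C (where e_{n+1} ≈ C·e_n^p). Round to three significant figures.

C ≈ e_5 / e_4^1.618
  = 1.739e-7 / (2.513e-5)^1.618
  = 1.739e-7 / 3.61004e-08 ≈ 4.8171

4.82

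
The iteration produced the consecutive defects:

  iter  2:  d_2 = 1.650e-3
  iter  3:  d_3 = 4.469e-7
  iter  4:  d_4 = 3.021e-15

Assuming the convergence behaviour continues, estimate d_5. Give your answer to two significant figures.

5.9e-34

First estimate the order: p ≈ ln(d_4/d_3) / ln(d_3/d_2) = ln(3.021e-15/4.469e-7)/ln(4.469e-7/1.650e-3) = ln(6.7599e-09)/ln(0.000270848) ≈ 2.2903.
Then d_5 ≈ d_4·(d_4/d_3)^p = 3.021e-15·(6.7599e-09)^2.2903 = 3.021e-15·1.94139e-19 ≈ 5.865e-34.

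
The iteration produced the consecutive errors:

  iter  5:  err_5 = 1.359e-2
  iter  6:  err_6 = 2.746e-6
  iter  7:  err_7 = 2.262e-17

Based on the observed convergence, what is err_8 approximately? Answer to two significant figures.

1.3e-50

First estimate the order: p ≈ ln(err_7/err_6) / ln(err_6/err_5) = ln(2.262e-17/2.746e-6)/ln(2.746e-6/1.359e-2) = ln(8.23744e-12)/ln(0.00020206) ≈ 3.0002.
Then err_8 ≈ err_7·(err_7/err_6)^p = 2.262e-17·(8.23744e-12)^3.0002 = 2.262e-17·5.56109e-34 ≈ 1.258e-50.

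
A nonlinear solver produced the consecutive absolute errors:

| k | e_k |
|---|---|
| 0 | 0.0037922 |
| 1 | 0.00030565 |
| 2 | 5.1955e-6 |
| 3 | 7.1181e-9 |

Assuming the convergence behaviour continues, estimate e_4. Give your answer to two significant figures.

1.7e-13

First estimate the order: p ≈ ln(e_3/e_2) / ln(e_2/e_1) = ln(7.1181e-9/5.1955e-6)/ln(5.1955e-6/0.00030565) = ln(0.00137005)/ln(0.0169982) ≈ 1.6180.
Then e_4 ≈ e_3·(e_3/e_2)^p = 7.1181e-9·(0.00137005)^1.6180 = 7.1181e-9·2.32938e-05 ≈ 1.658e-13.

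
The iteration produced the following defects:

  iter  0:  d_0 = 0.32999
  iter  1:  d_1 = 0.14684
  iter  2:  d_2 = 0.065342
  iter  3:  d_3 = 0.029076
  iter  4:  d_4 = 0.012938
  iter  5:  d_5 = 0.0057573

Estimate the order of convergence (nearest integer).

Consecutive ratios: d_5/d_4 = 0.0057573/0.012938 = 0.444991, d_4/d_3 = 0.012938/0.029076 = 0.444972.
p ≈ ln(0.444991)/ln(0.444972) = -0.8097/-0.8097 ≈ 1.00.
So the convergence is linear (order 1).

1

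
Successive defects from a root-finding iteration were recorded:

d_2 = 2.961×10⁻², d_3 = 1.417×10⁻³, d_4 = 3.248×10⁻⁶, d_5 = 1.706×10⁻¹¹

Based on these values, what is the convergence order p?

2

Consecutive ratios: d_5/d_4 = 1.706×10⁻¹¹/3.248×10⁻⁶ = 5.25246e-06, d_4/d_3 = 3.248×10⁻⁶/1.417×10⁻³ = 0.00229217.
p ≈ ln(5.25246e-06)/ln(0.00229217) = -12.1568/-6.0783 ≈ 2.00.
So the convergence is quadratic (order 2).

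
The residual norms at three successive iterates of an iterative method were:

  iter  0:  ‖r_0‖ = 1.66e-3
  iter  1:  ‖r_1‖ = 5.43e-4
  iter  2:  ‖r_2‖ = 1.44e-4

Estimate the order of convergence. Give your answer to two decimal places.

1.19

p ≈ ln(‖r_2‖/‖r_1‖) / ln(‖r_1‖/‖r_0‖)
  = ln(1.44e-4/5.43e-4) / ln(5.43e-4/1.66e-3)
  = ln(0.265193) / ln(0.327108)
  = -1.32730 / -1.11746 ≈ 1.18778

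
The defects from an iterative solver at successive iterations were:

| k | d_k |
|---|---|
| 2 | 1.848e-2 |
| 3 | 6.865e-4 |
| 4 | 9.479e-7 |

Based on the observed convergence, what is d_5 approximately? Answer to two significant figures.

1.8e-12

First estimate the order: p ≈ ln(d_4/d_3) / ln(d_3/d_2) = ln(9.479e-7/6.865e-4)/ln(6.865e-4/1.848e-2) = ln(0.00138077)/ln(0.0371483) ≈ 1.9998.
Then d_5 ≈ d_4·(d_4/d_3)^p = 9.479e-7·(0.00138077)^1.9998 = 9.479e-7·1.90904e-06 ≈ 1.81e-12.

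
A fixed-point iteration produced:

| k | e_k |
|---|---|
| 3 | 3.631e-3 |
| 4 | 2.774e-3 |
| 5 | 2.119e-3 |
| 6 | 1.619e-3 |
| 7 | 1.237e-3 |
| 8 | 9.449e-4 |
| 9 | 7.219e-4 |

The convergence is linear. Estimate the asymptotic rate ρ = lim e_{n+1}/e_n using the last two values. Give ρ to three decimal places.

ρ ≈ e_9/e_8 = 7.219e-4/9.449e-4 = 0.76400

0.764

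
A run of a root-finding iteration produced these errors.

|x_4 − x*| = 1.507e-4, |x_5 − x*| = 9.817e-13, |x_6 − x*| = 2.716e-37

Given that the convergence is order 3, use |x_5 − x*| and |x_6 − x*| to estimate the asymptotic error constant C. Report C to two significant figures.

0.29

C ≈ |x_6 − x*| / |x_5 − x*|^3
  = 2.716e-37 / (9.817e-13)^3
  = 2.716e-37 / 9.46099e-37 ≈ 0.28707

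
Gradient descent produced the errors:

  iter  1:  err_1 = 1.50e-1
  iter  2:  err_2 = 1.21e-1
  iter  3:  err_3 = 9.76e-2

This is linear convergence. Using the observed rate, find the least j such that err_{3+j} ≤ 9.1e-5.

33

Rate ρ ≈ err_3/err_2 = 9.76e-2/1.21e-1 = 0.8066.
After j more steps, err_{3+j} ≈ 9.76e-2·ρ^j; need ρ^j ≤ 9.1e-5/9.76e-2 = 0.000932377.
j ≥ ln(0.000932377)/ln(0.8066) = -6.9778/-0.21493 = 32.465.
So 33 more iterations are needed.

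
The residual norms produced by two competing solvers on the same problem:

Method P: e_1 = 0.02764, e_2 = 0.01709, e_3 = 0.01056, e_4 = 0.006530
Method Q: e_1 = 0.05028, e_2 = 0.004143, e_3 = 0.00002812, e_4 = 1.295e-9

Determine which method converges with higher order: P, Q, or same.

Q

Method P: p ≈ ln(0.006530/0.01056)/ln(0.01056/0.01709) ≈ 1.00.
Method Q: p ≈ ln(1.295e-9/0.00002812)/ln(0.00002812/0.004143) ≈ 2.00.
Method Q has the higher order (≈2.0 vs ≈1.0).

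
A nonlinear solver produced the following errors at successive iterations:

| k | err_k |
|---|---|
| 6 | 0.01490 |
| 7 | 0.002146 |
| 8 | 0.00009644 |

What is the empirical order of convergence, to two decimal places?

p ≈ ln(err_8/err_7) / ln(err_7/err_6)
  = ln(0.00009644/0.002146) / ln(0.002146/0.01490)
  = ln(0.0449394) / ln(0.144027)
  = -3.10244 / -1.93775 ≈ 1.60105

1.60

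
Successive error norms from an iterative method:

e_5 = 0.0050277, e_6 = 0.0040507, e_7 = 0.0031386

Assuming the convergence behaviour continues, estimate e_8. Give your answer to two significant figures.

2.3e-3

First estimate the order: p ≈ ln(e_7/e_6) / ln(e_6/e_5) = ln(0.0031386/0.0040507)/ln(0.0040507/0.0050277) = ln(0.774829)/ln(0.805677) ≈ 1.1807.
Then e_8 ≈ e_7·(e_7/e_6)^p = 0.0031386·(0.774829)^1.1807 = 0.0031386·0.739921 ≈ 0.002322.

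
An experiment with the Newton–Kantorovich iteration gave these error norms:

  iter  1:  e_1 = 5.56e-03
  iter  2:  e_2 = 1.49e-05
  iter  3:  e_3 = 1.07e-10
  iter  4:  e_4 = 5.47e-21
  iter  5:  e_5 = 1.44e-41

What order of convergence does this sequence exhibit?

Consecutive ratios: e_5/e_4 = 1.44e-41/5.47e-21 = 2.63254e-21, e_4/e_3 = 5.47e-21/1.07e-10 = 5.11215e-11.
p ≈ ln(2.63254e-21)/ln(5.11215e-11) = -47.3863/-23.6968 ≈ 2.00.
So the convergence is quadratic (order 2).

2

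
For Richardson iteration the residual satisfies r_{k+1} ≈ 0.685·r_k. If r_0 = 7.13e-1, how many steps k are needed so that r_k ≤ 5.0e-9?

After k steps, r_k ≈ 7.13e-1·0.685^k.
Need 0.685^k ≤ 5.0e-9/7.13e-1 = 7.01262e-09.
k ≥ ln(7.01262e-09)/ln(0.685) = -18.7756/-0.37834 = 49.626.
Smallest integer k = 50.

50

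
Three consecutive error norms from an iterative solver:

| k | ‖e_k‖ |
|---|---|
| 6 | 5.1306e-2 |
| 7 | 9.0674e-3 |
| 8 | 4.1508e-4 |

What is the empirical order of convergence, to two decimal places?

1.78

p ≈ ln(‖e_8‖/‖e_7‖) / ln(‖e_7‖/‖e_6‖)
  = ln(4.1508e-4/9.0674e-3) / ln(9.0674e-3/5.1306e-2)
  = ln(0.0457772) / ln(0.176732)
  = -3.08397 / -1.73312 ≈ 1.77943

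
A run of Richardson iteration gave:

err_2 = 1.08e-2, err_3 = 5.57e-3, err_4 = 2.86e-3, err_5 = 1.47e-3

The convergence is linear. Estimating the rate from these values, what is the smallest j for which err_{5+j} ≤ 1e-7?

Rate ρ ≈ err_5/err_4 = 1.47e-3/2.86e-3 = 0.5140.
After j more steps, err_{5+j} ≈ 1.47e-3·ρ^j; need ρ^j ≤ 1e-7/1.47e-3 = 6.80272e-05.
j ≥ ln(6.80272e-05)/ln(0.5140) = -9.5956/-0.66553 = 14.418.
So 15 more iterations are needed.

15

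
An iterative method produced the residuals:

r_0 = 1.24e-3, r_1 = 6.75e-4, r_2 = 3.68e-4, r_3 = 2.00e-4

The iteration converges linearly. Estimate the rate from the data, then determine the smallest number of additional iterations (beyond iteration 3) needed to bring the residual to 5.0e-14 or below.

Rate ρ ≈ r_3/r_2 = 2.00e-4/3.68e-4 = 0.5435.
After j more steps, r_{3+j} ≈ 2.00e-4·ρ^j; need ρ^j ≤ 5.0e-14/2.00e-4 = 2.5e-10.
j ≥ ln(2.5e-10)/ln(0.5435) = -22.1096/-0.60973 = 36.261.
So 37 more iterations are needed.

37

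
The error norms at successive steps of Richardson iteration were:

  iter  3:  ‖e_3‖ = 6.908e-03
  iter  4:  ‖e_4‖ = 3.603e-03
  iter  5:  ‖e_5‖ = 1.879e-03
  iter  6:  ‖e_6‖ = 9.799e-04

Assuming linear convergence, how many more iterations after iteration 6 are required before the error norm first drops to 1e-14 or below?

Rate ρ ≈ ‖e_6‖/‖e_5‖ = 9.799e-04/1.879e-03 = 0.5215.
After j more steps, ‖e_{6+j}‖ ≈ 9.799e-04·ρ^j; need ρ^j ≤ 1e-14/9.799e-04 = 1.02051e-11.
j ≥ ln(1.02051e-11)/ln(0.5215) = -25.3081/-0.65105 = 38.873.
So 39 more iterations are needed.

39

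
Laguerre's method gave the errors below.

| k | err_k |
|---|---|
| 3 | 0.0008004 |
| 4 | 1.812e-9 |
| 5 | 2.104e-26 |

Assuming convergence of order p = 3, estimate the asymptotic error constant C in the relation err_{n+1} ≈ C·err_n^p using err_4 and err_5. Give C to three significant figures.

3.54

C ≈ err_5 / err_4^3
  = 2.104e-26 / (1.812e-9)^3
  = 2.104e-26 / 5.94942e-27 ≈ 3.5365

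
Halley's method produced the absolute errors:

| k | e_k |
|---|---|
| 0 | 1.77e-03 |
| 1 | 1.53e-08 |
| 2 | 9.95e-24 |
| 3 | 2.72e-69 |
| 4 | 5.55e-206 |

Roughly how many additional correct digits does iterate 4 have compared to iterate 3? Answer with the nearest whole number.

137

Digits gained ≈ log₁₀(e_3/e_4) = log₁₀(2.72e-69/5.55e-206) = log₁₀(4.9009e+136) ≈ 136.690.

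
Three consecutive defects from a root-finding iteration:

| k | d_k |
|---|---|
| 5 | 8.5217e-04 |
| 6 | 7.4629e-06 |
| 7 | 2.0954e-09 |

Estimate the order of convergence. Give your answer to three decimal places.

p ≈ ln(d_7/d_6) / ln(d_6/d_5)
  = ln(2.0954e-09/7.4629e-06) / ln(7.4629e-06/8.5217e-04)
  = ln(0.000280776) / ln(0.00875752)
  = -8.177953 / -4.737843 ≈ 1.726092

1.726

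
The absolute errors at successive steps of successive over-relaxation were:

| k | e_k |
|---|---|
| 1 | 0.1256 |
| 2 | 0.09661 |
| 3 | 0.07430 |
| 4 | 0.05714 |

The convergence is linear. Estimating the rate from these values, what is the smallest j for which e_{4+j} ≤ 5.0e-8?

Rate ρ ≈ e_4/e_3 = 0.05714/0.07430 = 0.7690.
After j more steps, e_{4+j} ≈ 0.05714·ρ^j; need ρ^j ≤ 5.0e-8/0.05714 = 8.75044e-07.
j ≥ ln(8.75044e-07)/ln(0.7690) = -13.9490/-0.26266 = 53.107.
So 54 more iterations are needed.

54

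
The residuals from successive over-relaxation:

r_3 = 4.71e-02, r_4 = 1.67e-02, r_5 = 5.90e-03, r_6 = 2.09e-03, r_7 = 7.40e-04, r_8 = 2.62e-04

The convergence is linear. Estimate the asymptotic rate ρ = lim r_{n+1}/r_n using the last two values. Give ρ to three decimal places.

0.354

ρ ≈ r_8/r_7 = 2.62e-04/7.40e-04 = 0.35405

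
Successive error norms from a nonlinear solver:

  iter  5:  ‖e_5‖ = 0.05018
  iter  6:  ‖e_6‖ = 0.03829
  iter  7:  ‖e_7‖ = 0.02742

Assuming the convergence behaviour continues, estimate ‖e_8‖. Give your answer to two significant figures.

1.8e-2

First estimate the order: p ≈ ln(‖e_7‖/‖e_6‖) / ln(‖e_6‖/‖e_5‖) = ln(0.02742/0.03829)/ln(0.03829/0.05018) = ln(0.716114)/ln(0.763053) ≈ 1.2348.
Then ‖e_8‖ ≈ ‖e_7‖·(‖e_7‖/‖e_6‖)^p = 0.02742·(0.716114)^1.2348 = 0.02742·0.662113 ≈ 0.01816.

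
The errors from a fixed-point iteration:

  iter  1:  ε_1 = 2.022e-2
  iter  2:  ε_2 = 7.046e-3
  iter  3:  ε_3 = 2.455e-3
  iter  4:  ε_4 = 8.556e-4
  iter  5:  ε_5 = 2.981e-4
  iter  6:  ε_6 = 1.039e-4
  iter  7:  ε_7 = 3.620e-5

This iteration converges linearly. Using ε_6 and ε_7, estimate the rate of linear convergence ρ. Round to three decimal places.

ρ ≈ ε_7/ε_6 = 3.620e-5/1.039e-4 = 0.34841

0.348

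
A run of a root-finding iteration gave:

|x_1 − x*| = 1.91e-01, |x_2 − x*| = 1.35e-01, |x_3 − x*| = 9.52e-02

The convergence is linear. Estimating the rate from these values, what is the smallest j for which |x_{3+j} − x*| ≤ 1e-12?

73

Rate ρ ≈ |x_3 − x*|/|x_2 − x*| = 9.52e-02/1.35e-01 = 0.7052.
After j more steps, |x_{3+j} − x*| ≈ 9.52e-02·ρ^j; need ρ^j ≤ 1e-12/9.52e-02 = 1.05042e-11.
j ≥ ln(1.05042e-11)/ln(0.7052) = -25.2792/-0.34927 = 72.377.
So 73 more iterations are needed.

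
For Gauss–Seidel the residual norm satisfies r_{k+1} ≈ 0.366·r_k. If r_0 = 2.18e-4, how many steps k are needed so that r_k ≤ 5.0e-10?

13

After k steps, r_k ≈ 2.18e-4·0.366^k.
Need 0.366^k ≤ 5.0e-10/2.18e-4 = 2.29358e-06.
k ≥ ln(2.29358e-06)/ln(0.366) = -12.9854/-1.00512 = 12.919.
Smallest integer k = 13.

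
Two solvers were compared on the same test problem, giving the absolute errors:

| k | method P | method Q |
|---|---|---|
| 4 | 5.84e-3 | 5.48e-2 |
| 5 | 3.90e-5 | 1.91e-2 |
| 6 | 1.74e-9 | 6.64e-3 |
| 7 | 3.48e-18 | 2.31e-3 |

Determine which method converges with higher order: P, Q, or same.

Method P: p ≈ ln(3.48e-18/1.74e-9)/ln(1.74e-9/3.90e-5) ≈ 2.00.
Method Q: p ≈ ln(2.31e-3/6.64e-3)/ln(6.64e-3/1.91e-2) ≈ 1.00.
Method P has the higher order (≈2.0 vs ≈1.0).

P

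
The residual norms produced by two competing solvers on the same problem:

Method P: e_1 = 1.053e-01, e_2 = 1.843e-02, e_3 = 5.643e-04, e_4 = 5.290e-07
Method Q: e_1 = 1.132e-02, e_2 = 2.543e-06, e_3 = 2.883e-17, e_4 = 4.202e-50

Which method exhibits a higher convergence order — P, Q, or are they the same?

Method P: p ≈ ln(5.290e-07/5.643e-04)/ln(5.643e-04/1.843e-02) ≈ 2.00.
Method Q: p ≈ ln(4.202e-50/2.883e-17)/ln(2.883e-17/2.543e-06) ≈ 3.00.
Method Q has the higher order (≈3.0 vs ≈2.0).

Q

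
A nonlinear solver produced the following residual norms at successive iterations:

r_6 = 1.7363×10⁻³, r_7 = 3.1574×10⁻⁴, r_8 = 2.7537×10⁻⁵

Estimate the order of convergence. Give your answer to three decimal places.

1.431

p ≈ ln(r_8/r_7) / ln(r_7/r_6)
  = ln(2.7537×10⁻⁵/3.1574×10⁻⁴) / ln(3.1574×10⁻⁴/1.7363×10⁻³)
  = ln(0.0872142) / ln(0.181846)
  = -2.439388 / -1.704595 ≈ 1.431066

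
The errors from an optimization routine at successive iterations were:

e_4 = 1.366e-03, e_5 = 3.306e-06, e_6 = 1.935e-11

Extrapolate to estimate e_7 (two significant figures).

6.6e-22

First estimate the order: p ≈ ln(e_6/e_5) / ln(e_5/e_4) = ln(1.935e-11/3.306e-06)/ln(3.306e-06/1.366e-03) = ln(5.85299e-06)/ln(0.0024202) ≈ 2.0001.
Then e_7 ≈ e_6·(e_6/e_5)^p = 1.935e-11·(5.85299e-06)^2.0001 = 1.935e-11·3.42162e-11 ≈ 6.621e-22.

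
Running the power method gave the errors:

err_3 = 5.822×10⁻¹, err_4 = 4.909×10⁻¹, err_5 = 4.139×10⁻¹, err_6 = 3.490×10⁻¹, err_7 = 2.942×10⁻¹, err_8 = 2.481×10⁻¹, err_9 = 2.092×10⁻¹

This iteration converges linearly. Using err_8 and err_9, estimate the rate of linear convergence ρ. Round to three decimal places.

0.843

ρ ≈ err_9/err_8 = 2.092×10⁻¹/2.481×10⁻¹ = 0.84321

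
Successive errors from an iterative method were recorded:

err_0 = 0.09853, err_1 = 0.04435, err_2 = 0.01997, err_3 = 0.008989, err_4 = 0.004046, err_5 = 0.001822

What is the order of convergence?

1

Consecutive ratios: err_5/err_4 = 0.001822/0.004046 = 0.450321, err_4/err_3 = 0.004046/0.008989 = 0.450106.
p ≈ ln(0.450321)/ln(0.450106) = -0.7978/-0.7983 ≈ 1.00.
So the convergence is linear (order 1).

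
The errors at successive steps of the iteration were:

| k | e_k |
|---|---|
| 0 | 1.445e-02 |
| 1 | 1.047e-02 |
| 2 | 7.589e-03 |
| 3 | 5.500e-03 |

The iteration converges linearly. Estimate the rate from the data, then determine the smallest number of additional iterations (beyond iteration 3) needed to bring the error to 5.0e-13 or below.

72

Rate ρ ≈ e_3/e_2 = 5.500e-03/7.589e-03 = 0.7247.
After j more steps, e_{3+j} ≈ 5.500e-03·ρ^j; need ρ^j ≤ 5.0e-13/5.500e-03 = 9.09091e-11.
j ≥ ln(9.09091e-11)/ln(0.7247) = -23.1212/-0.32200 = 71.805.
So 72 more iterations are needed.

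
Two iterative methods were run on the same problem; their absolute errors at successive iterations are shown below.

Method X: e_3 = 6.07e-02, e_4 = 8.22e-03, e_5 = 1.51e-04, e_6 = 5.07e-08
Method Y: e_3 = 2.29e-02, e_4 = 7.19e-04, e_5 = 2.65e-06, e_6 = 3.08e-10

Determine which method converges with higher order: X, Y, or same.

Method X: p ≈ ln(5.07e-08/1.51e-04)/ln(1.51e-04/8.22e-03) ≈ 2.00.
Method Y: p ≈ ln(3.08e-10/2.65e-06)/ln(2.65e-06/7.19e-04) ≈ 1.62.
Method X has the higher order (≈2.0 vs ≈1.6).

X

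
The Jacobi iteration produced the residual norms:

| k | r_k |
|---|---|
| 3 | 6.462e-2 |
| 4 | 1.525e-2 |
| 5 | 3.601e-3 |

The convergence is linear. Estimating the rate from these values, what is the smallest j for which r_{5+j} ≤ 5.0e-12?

15

Rate ρ ≈ r_5/r_4 = 3.601e-3/1.525e-2 = 0.2361.
After j more steps, r_{5+j} ≈ 3.601e-3·ρ^j; need ρ^j ≤ 5.0e-12/3.601e-3 = 1.3885e-09.
j ≥ ln(1.3885e-09)/ln(0.2361) = -20.3950/-1.44350 = 14.129.
So 15 more iterations are needed.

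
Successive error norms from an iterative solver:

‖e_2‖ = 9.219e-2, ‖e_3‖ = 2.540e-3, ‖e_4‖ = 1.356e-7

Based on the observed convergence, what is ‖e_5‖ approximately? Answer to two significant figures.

First estimate the order: p ≈ ln(‖e_4‖/‖e_3‖) / ln(‖e_3‖/‖e_2‖) = ln(1.356e-7/2.540e-3)/ln(2.540e-3/9.219e-2) = ln(5.33858e-05)/ln(0.0275518) ≈ 2.7391.
Then ‖e_5‖ ≈ ‖e_4‖·(‖e_4‖/‖e_3‖)^p = 1.356e-7·(5.33858e-05)^2.7391 = 1.356e-7·1.98149e-12 ≈ 2.687e-19.

2.7e-19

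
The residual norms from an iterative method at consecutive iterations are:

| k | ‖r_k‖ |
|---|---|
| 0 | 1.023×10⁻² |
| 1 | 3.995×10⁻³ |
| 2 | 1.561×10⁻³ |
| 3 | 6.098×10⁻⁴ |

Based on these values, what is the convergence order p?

1

Consecutive ratios: ‖r_3‖/‖r_2‖ = 6.098×10⁻⁴/1.561×10⁻³ = 0.390647, ‖r_2‖/‖r_1‖ = 1.561×10⁻³/3.995×10⁻³ = 0.390738.
p ≈ ln(0.390647)/ln(0.390738) = -0.9400/-0.9397 ≈ 1.00.
So the convergence is linear (order 1).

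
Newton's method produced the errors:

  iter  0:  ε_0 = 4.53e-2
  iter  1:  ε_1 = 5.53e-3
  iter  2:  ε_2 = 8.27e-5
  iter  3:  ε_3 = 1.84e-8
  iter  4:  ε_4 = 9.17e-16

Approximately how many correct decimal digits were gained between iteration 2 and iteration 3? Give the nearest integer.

4

Digits gained ≈ log₁₀(ε_2/ε_3) = log₁₀(8.27e-5/1.84e-8) = log₁₀(4494.57) ≈ 3.653.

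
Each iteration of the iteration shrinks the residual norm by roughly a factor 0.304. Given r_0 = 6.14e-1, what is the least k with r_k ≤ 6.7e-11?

After k steps, r_k ≈ 6.14e-1·0.304^k.
Need 0.304^k ≤ 6.7e-11/6.14e-1 = 1.09121e-10.
k ≥ ln(1.09121e-10)/ln(0.304) = -22.9386/-1.19073 = 19.264.
Smallest integer k = 20.

20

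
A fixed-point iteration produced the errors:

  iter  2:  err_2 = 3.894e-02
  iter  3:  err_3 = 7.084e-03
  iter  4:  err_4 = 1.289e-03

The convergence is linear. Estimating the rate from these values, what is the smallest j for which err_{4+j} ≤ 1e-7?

6

Rate ρ ≈ err_4/err_3 = 1.289e-03/7.084e-03 = 0.1820.
After j more steps, err_{4+j} ≈ 1.289e-03·ρ^j; need ρ^j ≤ 1e-7/1.289e-03 = 7.75795e-05.
j ≥ ln(7.75795e-05)/ln(0.1820) = -9.4642/-1.70375 = 5.555.
So 6 more iterations are needed.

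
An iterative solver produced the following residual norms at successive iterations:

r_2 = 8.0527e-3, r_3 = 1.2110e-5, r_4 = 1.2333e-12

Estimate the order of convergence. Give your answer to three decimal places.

p ≈ ln(r_4/r_3) / ln(r_3/r_2)
  = ln(1.2333e-12/1.2110e-5) / ln(1.2110e-5/8.0527e-3)
  = ln(1.01841e-07) / ln(0.00150384)
  = -16.099853 / -6.499733 ≈ 2.477002

2.477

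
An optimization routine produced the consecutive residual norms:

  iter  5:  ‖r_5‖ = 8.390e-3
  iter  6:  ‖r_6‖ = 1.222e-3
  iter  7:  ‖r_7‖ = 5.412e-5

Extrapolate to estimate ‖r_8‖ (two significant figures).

First estimate the order: p ≈ ln(‖r_7‖/‖r_6‖) / ln(‖r_6‖/‖r_5‖) = ln(5.412e-5/1.222e-3)/ln(1.222e-3/8.390e-3) = ln(0.0442881)/ln(0.14565) ≈ 1.6179.
Then ‖r_8‖ ≈ ‖r_7‖·(‖r_7‖/‖r_6‖)^p = 5.412e-5·(0.0442881)^1.6179 = 5.412e-5·0.00645398 ≈ 3.493e-07.

3.5e-7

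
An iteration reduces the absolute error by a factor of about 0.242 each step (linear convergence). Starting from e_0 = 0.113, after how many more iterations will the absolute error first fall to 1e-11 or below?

After k steps, e_k ≈ 0.113·0.242^k.
Need 0.242^k ≤ 1e-11/0.113 = 8.84956e-11.
k ≥ ln(8.84956e-11)/ln(0.242) = -23.1481/-1.41882 = 16.315.
Smallest integer k = 17.

17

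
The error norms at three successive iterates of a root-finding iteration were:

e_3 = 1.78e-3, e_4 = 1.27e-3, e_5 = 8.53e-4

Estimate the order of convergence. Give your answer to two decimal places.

p ≈ ln(e_5/e_4) / ln(e_4/e_3)
  = ln(8.53e-4/1.27e-3) / ln(1.27e-3/1.78e-3)
  = ln(0.671654) / ln(0.713483)
  = -0.39801 / -0.33760 ≈ 1.17894

1.18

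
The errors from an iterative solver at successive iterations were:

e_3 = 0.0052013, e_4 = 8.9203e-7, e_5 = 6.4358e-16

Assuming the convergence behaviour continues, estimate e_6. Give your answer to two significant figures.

4.1e-38

First estimate the order: p ≈ ln(e_5/e_4) / ln(e_4/e_3) = ln(6.4358e-16/8.9203e-7)/ln(8.9203e-7/0.0052013) = ln(7.21478e-10)/ln(0.000171501) ≈ 2.4276.
Then e_6 ≈ e_5·(e_5/e_4)^p = 6.4358e-16·(7.21478e-10)^2.4276 = 6.4358e-16·6.41833e-23 ≈ 4.131e-38.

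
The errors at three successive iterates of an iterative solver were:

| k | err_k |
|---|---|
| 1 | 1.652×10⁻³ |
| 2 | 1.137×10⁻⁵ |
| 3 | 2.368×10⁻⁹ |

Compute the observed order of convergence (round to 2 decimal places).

p ≈ ln(err_3/err_2) / ln(err_2/err_1)
  = ln(2.368×10⁻⁹/1.137×10⁻⁵) / ln(1.137×10⁻⁵/1.652×10⁻³)
  = ln(0.000208267) / ln(0.00688257)
  = -8.47669 / -4.97876 ≈ 1.70257

1.70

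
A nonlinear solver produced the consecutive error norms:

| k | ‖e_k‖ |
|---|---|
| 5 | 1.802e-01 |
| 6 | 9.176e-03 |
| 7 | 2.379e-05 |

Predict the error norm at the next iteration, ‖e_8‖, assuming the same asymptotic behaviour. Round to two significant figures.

First estimate the order: p ≈ ln(‖e_7‖/‖e_6‖) / ln(‖e_6‖/‖e_5‖) = ln(2.379e-05/9.176e-03)/ln(9.176e-03/1.802e-01) = ln(0.00259263)/ln(0.0509212) ≈ 2.0000.
Then ‖e_8‖ ≈ ‖e_7‖·(‖e_7‖/‖e_6‖)^p = 2.379e-05·(0.00259263)^2.0000 = 2.379e-05·6.72173e-06 ≈ 1.599e-10.

1.6e-10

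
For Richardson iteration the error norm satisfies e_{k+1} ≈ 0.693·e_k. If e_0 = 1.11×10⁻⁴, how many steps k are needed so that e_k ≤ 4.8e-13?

After k steps, e_k ≈ 1.11×10⁻⁴·0.693^k.
Need 0.693^k ≤ 4.8e-13/1.11×10⁻⁴ = 4.32432e-09.
k ≥ ln(4.32432e-09)/ln(0.693) = -19.2590/-0.36673 = 52.515.
Smallest integer k = 53.

53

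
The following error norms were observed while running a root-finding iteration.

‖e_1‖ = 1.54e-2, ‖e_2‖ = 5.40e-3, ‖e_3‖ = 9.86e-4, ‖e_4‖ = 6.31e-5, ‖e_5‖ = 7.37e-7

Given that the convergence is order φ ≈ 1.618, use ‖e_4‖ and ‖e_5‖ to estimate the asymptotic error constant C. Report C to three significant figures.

4.60

C ≈ ‖e_5‖ / ‖e_4‖^1.618
  = 7.37e-7 / (6.31e-5)^1.618
  = 7.37e-7 / 1.60121e-07 ≈ 4.6028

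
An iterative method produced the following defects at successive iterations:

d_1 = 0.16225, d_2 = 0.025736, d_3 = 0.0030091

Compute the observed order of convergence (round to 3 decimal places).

p ≈ ln(d_3/d_2) / ln(d_2/d_1)
  = ln(0.0030091/0.025736) / ln(0.025736/0.16225)
  = ln(0.116922) / ln(0.158619)
  = -2.146248 / -1.841250 ≈ 1.165647

1.166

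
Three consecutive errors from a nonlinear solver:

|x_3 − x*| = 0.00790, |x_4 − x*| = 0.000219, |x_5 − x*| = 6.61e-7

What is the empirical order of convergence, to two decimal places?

1.62

p ≈ ln(|x_5 − x*|/|x_4 − x*|) / ln(|x_4 − x*|/|x_3 − x*|)
  = ln(6.61e-7/0.000219) / ln(0.000219/0.00790)
  = ln(0.00301826) / ln(0.0277215)
  = -5.80307 / -3.58555 ≈ 1.61846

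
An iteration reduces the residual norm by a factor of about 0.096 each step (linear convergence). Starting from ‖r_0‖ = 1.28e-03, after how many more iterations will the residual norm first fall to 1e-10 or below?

7

After k steps, ‖r_k‖ ≈ 1.28e-03·0.096^k.
Need 0.096^k ≤ 1e-10/1.28e-03 = 7.8125e-08.
k ≥ ln(7.8125e-08)/ln(0.096) = -16.3650/-2.34341 = 6.983.
Smallest integer k = 7.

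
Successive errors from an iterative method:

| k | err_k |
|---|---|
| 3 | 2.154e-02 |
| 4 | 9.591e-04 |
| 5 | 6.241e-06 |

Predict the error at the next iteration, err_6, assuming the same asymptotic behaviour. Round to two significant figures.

1.8e-9

First estimate the order: p ≈ ln(err_5/err_4) / ln(err_4/err_3) = ln(6.241e-06/9.591e-04)/ln(9.591e-04/2.154e-02) = ln(0.00650714)/ln(0.0445265) ≈ 1.6181.
Then err_6 ≈ err_5·(err_5/err_4)^p = 6.241e-06·(0.00650714)^1.6181 = 6.241e-06·0.000289632 ≈ 1.808e-09.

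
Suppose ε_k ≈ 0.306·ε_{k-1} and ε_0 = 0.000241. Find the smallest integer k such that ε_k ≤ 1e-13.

After k steps, ε_k ≈ 0.000241·0.306^k.
Need 0.306^k ≤ 1e-13/0.000241 = 4.14938e-10.
k ≥ ln(4.14938e-10)/ln(0.306) = -21.6029/-1.18417 = 18.243.
Smallest integer k = 19.

19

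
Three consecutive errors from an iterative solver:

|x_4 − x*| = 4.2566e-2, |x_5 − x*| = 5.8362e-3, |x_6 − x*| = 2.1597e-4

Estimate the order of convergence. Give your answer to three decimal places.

1.659

p ≈ ln(|x_6 − x*|/|x_5 − x*|) / ln(|x_5 − x*|/|x_4 − x*|)
  = ln(2.1597e-4/5.8362e-3) / ln(5.8362e-3/4.2566e-2)
  = ln(0.0370052) / ln(0.137109)
  = -3.296697 / -1.986979 ≈ 1.659150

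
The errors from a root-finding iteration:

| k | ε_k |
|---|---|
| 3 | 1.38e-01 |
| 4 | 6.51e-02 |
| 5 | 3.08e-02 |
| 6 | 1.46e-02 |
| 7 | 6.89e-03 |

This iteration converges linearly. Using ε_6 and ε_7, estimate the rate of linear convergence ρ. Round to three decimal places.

0.472

ρ ≈ ε_7/ε_6 = 6.89e-03/1.46e-02 = 0.47192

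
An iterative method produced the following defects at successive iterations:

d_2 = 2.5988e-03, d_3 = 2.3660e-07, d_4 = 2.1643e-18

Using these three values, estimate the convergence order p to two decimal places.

p ≈ ln(d_4/d_3) / ln(d_3/d_2)
  = ln(2.1643e-18/2.3660e-07) / ln(2.3660e-07/2.5988e-03)
  = ln(9.14751e-12) / ln(9.1042e-05)
  = -25.41754 / -9.30419 ≈ 2.73184

2.73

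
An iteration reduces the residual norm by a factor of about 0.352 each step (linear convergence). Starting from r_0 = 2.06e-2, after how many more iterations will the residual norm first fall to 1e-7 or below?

12

After k steps, r_k ≈ 2.06e-2·0.352^k.
Need 0.352^k ≤ 1e-7/2.06e-2 = 4.85437e-06.
k ≥ ln(4.85437e-06)/ln(0.352) = -12.2356/-1.04412 = 11.719.
Smallest integer k = 12.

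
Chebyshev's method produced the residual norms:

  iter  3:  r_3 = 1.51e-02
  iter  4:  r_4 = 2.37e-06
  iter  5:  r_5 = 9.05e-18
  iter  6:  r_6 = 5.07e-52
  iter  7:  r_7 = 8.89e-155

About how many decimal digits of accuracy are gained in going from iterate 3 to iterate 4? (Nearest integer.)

4

Digits gained ≈ log₁₀(r_3/r_4) = log₁₀(1.51e-02/2.37e-06) = log₁₀(6371.31) ≈ 3.804.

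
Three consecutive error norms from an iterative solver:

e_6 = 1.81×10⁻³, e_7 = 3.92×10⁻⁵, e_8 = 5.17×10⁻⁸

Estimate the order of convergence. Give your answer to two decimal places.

p ≈ ln(e_8/e_7) / ln(e_7/e_6)
  = ln(5.17×10⁻⁸/3.92×10⁻⁵) / ln(3.92×10⁻⁵/1.81×10⁻³)
  = ln(0.00131888) / ln(0.0216575)
  = -6.63097 / -3.83240 ≈ 1.73024

1.73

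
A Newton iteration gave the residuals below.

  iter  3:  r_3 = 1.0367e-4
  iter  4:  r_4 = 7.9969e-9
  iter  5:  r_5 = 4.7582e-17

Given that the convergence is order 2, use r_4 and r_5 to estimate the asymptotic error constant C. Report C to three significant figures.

C ≈ r_5 / r_4^2
  = 4.7582e-17 / (7.9969e-9)^2
  = 4.7582e-17 / 6.39504e-17 ≈ 0.74405

0.744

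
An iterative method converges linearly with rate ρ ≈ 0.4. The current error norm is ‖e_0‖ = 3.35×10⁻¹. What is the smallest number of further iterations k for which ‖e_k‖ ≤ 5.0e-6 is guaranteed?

13

After k steps, ‖e_k‖ ≈ 3.35×10⁻¹·0.4^k.
Need 0.4^k ≤ 5.0e-6/3.35×10⁻¹ = 1.49254e-05.
k ≥ ln(1.49254e-05)/ln(0.4) = -11.1124/-0.91629 = 12.128.
Smallest integer k = 13.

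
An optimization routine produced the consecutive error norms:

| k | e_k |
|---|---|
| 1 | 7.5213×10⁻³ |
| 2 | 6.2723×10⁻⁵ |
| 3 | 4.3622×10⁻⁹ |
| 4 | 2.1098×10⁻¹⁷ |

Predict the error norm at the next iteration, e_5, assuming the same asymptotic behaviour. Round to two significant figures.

4.9e-34

First estimate the order: p ≈ ln(e_4/e_3) / ln(e_3/e_2) = ln(2.1098×10⁻¹⁷/4.3622×10⁻⁹)/ln(4.3622×10⁻⁹/6.2723×10⁻⁵) = ln(4.83655e-09)/ln(6.95471e-05) ≈ 2.0000.
Then e_5 ≈ e_4·(e_4/e_3)^p = 2.1098×10⁻¹⁷·(4.83655e-09)^2.0000 = 2.1098×10⁻¹⁷·2.33922e-17 ≈ 4.935e-34.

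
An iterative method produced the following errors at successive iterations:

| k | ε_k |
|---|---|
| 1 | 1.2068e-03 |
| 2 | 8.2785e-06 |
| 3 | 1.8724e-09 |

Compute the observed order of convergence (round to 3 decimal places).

1.685

p ≈ ln(ε_3/ε_2) / ln(ε_2/ε_1)
  = ln(1.8724e-09/8.2785e-06) / ln(8.2785e-06/1.2068e-03)
  = ln(0.000226176) / ln(0.00685988)
  = -8.394197 / -4.982065 ≈ 1.684883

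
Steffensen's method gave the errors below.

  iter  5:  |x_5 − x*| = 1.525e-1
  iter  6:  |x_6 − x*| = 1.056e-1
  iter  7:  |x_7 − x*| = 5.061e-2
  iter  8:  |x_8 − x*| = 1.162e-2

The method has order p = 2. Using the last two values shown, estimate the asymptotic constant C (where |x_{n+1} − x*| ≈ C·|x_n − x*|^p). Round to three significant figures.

4.54

C ≈ |x_8 − x*| / |x_7 − x*|^2
  = 1.162e-2 / (5.061e-2)^2
  = 1.162e-2 / 0.00256137 ≈ 4.5366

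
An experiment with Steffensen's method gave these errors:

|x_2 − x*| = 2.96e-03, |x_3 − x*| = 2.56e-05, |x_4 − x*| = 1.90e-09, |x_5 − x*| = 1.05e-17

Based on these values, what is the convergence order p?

2

Consecutive ratios: |x_5 − x*|/|x_4 − x*| = 1.05e-17/1.90e-09 = 5.52632e-09, |x_4 − x*|/|x_3 − x*| = 1.90e-09/2.56e-05 = 7.42188e-05.
p ≈ ln(5.52632e-09)/ln(7.42188e-05) = -19.0137/-9.5085 ≈ 2.00.
So the convergence is quadratic (order 2).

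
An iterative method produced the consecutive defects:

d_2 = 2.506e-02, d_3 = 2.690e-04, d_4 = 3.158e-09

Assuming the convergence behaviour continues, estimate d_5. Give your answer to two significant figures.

First estimate the order: p ≈ ln(d_4/d_3) / ln(d_3/d_2) = ln(3.158e-09/2.690e-04)/ln(2.690e-04/2.506e-02) = ln(1.17398e-05)/ln(0.0107342) ≈ 2.5037.
Then d_5 ≈ d_4·(d_4/d_3)^p = 3.158e-09·(1.17398e-05)^2.5037 = 3.158e-09·4.52803e-13 ≈ 1.43e-21.

1.4e-21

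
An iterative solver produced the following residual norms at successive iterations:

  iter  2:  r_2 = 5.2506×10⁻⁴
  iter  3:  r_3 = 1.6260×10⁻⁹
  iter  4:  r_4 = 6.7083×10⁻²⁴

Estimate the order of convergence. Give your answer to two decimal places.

p ≈ ln(r_4/r_3) / ln(r_3/r_2)
  = ln(6.7083×10⁻²⁴/1.6260×10⁻⁹) / ln(1.6260×10⁻⁹/5.2506×10⁻⁴)
  = ln(4.12565e-15) / ln(3.09679e-06)
  = -33.12155 / -12.68514 ≈ 2.61105

2.61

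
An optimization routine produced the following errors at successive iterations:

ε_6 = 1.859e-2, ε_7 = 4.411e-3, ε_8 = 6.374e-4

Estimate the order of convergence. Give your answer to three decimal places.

p ≈ ln(ε_8/ε_7) / ln(ε_7/ε_6)
  = ln(6.374e-4/4.411e-3) / ln(4.411e-3/1.859e-2)
  = ln(0.144502) / ln(0.237278)
  = -1.934462 / -1.438523 ≈ 1.344756

1.345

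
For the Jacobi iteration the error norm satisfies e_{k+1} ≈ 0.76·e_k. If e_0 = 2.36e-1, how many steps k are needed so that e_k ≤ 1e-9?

After k steps, e_k ≈ 2.36e-1·0.76^k.
Need 0.76^k ≤ 1e-9/2.36e-1 = 4.23729e-09.
k ≥ ln(4.23729e-09)/ln(0.76) = -19.2793/-0.27444 = 70.250.
Smallest integer k = 71.

71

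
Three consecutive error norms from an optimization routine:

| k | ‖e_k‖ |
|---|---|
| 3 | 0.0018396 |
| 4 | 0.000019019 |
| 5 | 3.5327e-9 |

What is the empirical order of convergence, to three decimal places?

1.879

p ≈ ln(‖e_5‖/‖e_4‖) / ln(‖e_4‖/‖e_3‖)
  = ln(3.5327e-9/0.000019019) / ln(0.000019019/0.0018396)
  = ln(0.000185746) / ln(0.0103387)
  = -8.591130 / -4.571861 ≈ 1.879132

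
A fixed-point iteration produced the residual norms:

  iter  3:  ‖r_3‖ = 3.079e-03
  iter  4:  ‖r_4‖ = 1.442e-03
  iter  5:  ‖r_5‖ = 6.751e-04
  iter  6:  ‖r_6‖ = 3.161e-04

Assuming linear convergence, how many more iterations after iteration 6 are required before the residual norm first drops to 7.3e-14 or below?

Rate ρ ≈ ‖r_6‖/‖r_5‖ = 3.161e-04/6.751e-04 = 0.4682.
After j more steps, ‖r_{6+j}‖ ≈ 3.161e-04·ρ^j; need ρ^j ≤ 7.3e-14/3.161e-04 = 2.3094e-10.
j ≥ ln(2.3094e-10)/ln(0.4682) = -22.1889/-0.75886 = 29.240.
So 30 more iterations are needed.

30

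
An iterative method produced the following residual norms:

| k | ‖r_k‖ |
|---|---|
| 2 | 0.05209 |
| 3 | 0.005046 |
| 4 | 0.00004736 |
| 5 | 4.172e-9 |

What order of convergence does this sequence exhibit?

Consecutive ratios: ‖r_5‖/‖r_4‖ = 4.172e-9/0.00004736 = 8.80912e-05, ‖r_4‖/‖r_3‖ = 0.00004736/0.005046 = 0.00938565.
p ≈ ln(8.80912e-05)/ln(0.00938565) = -9.3371/-4.6686 ≈ 2.00.
So the convergence is quadratic (order 2).

2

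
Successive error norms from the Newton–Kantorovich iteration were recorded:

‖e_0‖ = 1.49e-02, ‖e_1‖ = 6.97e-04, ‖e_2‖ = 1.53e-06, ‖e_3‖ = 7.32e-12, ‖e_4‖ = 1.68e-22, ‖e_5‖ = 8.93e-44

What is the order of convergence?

Consecutive ratios: ‖e_5‖/‖e_4‖ = 8.93e-44/1.68e-22 = 5.31548e-22, ‖e_4‖/‖e_3‖ = 1.68e-22/7.32e-12 = 2.29508e-11.
p ≈ ln(5.31548e-22)/ln(2.29508e-11) = -48.9862/-24.4977 ≈ 2.00.
So the convergence is quadratic (order 2).

2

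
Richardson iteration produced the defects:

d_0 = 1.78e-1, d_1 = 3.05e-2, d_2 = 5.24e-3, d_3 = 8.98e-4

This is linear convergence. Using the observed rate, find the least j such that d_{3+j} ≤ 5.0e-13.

13

Rate ρ ≈ d_3/d_2 = 8.98e-4/5.24e-3 = 0.1714.
After j more steps, d_{3+j} ≈ 8.98e-4·ρ^j; need ρ^j ≤ 5.0e-13/8.98e-4 = 5.56793e-10.
j ≥ ln(5.56793e-10)/ln(0.1714) = -21.3088/-1.76376 = 12.081.
So 13 more iterations are needed.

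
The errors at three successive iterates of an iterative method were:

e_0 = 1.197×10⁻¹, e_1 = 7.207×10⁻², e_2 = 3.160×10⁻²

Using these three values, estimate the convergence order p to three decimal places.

1.625

p ≈ ln(e_2/e_1) / ln(e_1/e_0)
  = ln(3.160×10⁻²/7.207×10⁻²) / ln(7.207×10⁻²/1.197×10⁻¹)
  = ln(0.438463) / ln(0.602089)
  = -0.824480 / -0.507350 ≈ 1.625071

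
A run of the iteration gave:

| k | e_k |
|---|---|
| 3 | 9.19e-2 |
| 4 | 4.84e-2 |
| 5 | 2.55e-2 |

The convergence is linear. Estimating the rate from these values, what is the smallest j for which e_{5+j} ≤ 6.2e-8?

Rate ρ ≈ e_5/e_4 = 2.55e-2/4.84e-2 = 0.5269.
After j more steps, e_{5+j} ≈ 2.55e-2·ρ^j; need ρ^j ≤ 6.2e-8/2.55e-2 = 2.43137e-06.
j ≥ ln(2.43137e-06)/ln(0.5269) = -12.9271/-0.64074 = 20.175.
So 21 more iterations are needed.

21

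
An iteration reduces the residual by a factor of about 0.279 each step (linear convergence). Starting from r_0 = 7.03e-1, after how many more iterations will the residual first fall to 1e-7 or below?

After k steps, r_k ≈ 7.03e-1·0.279^k.
Need 0.279^k ≤ 1e-7/7.03e-1 = 1.42248e-07.
k ≥ ln(1.42248e-07)/ln(0.279) = -15.7657/-1.27654 = 12.350.
Smallest integer k = 13.

13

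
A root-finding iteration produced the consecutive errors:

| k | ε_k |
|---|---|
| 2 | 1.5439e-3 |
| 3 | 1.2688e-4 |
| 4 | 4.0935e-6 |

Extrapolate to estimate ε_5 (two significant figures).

3.7e-8

First estimate the order: p ≈ ln(ε_4/ε_3) / ln(ε_3/ε_2) = ln(4.0935e-6/1.2688e-4)/ln(1.2688e-4/1.5439e-3) = ln(0.0322628)/ln(0.0821815) ≈ 1.3742.
Then ε_5 ≈ ε_4·(ε_4/ε_3)^p = 4.0935e-6·(0.0322628)^1.3742 = 4.0935e-6·0.00892603 ≈ 3.654e-08.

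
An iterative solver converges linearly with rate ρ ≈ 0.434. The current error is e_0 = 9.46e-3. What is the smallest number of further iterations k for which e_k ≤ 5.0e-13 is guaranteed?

29

After k steps, e_k ≈ 9.46e-3·0.434^k.
Need 0.434^k ≤ 5.0e-13/9.46e-3 = 5.28541e-11.
k ≥ ln(5.28541e-11)/ln(0.434) = -23.6635/-0.83471 = 28.349.
Smallest integer k = 29.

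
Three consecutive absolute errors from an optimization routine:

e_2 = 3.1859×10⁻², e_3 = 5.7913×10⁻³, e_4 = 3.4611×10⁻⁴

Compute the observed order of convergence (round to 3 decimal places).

1.652

p ≈ ln(e_4/e_3) / ln(e_3/e_2)
  = ln(3.4611×10⁻⁴/5.7913×10⁻³) / ln(5.7913×10⁻³/3.1859×10⁻²)
  = ln(0.0597638) / ln(0.181779)
  = -2.817355 / -1.704964 ≈ 1.652443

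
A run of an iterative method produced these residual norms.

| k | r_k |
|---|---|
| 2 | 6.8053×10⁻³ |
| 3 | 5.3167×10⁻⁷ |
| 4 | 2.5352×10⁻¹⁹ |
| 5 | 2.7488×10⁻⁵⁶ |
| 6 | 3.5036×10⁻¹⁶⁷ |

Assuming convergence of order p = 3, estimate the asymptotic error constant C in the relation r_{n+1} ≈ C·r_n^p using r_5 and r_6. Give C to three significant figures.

1.69

C ≈ r_6 / r_5^3
  = 3.5036×10⁻¹⁶⁷ / (2.7488×10⁻⁵⁶)^3
  = 3.5036×10⁻¹⁶⁷ / 2.07697e-167 ≈ 1.6869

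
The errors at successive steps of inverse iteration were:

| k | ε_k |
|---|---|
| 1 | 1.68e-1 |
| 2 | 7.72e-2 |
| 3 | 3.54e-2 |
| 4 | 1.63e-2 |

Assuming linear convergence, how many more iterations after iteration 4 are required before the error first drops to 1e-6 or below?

Rate ρ ≈ ε_4/ε_3 = 1.63e-2/3.54e-2 = 0.4605.
After j more steps, ε_{4+j} ≈ 1.63e-2·ρ^j; need ρ^j ≤ 1e-6/1.63e-2 = 6.13497e-05.
j ≥ ln(6.13497e-05)/ln(0.4605) = -9.6989/-0.77544 = 12.508.
So 13 more iterations are needed.

13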